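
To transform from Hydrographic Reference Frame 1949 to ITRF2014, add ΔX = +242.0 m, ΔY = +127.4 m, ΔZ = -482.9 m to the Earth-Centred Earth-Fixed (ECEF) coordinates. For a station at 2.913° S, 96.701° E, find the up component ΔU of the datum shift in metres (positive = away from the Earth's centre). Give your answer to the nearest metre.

At φ = -2.913°, λ = 96.701°: sin φ = -0.050820, cos φ = 0.998708, sin λ = 0.993169, cos λ = -0.116688.
ΔU = cos φ cos λ·ΔX + cos φ sin λ·ΔY + sin φ·ΔZ = (0.998708)(-0.116688)(242.0) + (0.998708)(0.993169)(127.4) + (-0.050820)(-482.9) = 122.70 m.

ΔU = 123 m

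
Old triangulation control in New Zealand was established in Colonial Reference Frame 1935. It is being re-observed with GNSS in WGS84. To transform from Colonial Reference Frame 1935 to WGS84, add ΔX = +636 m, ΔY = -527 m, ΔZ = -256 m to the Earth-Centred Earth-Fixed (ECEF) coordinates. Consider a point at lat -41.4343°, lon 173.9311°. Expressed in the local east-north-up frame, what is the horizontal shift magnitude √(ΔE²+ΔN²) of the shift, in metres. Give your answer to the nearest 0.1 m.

792.3 m

At φ = -41.4343°, λ = 173.9311°: sin φ = -0.661761, cos φ = 0.749715, sin λ = 0.105724, cos λ = -0.994395.
ΔE = −sin λ·ΔX + cos λ·ΔY = −(0.105724)·(636) + (-0.994395)·(-527) = 456.81 m.
ΔN = −sin φ cos λ·ΔX − sin φ sin λ·ΔY + cos φ·ΔZ = −(-0.661761)(-0.994395)(636) − (-0.661761)(0.105724)(-527) + (0.749715)(-256) = -647.32 m.
Horizontal magnitude = √(ΔE² + ΔN²) = √(456.81² + (-647.32)²) = 792.27 m.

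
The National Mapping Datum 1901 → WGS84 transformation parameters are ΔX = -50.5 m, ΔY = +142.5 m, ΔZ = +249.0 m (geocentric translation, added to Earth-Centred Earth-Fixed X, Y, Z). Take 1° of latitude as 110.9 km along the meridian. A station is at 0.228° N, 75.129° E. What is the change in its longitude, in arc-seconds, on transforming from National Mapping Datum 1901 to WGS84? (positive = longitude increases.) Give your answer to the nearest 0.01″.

Δλ = 2.77″

sin φ = 0.003979, cos φ = 0.999992, sin λ = 0.966506, cos λ = 0.256644.
East component: ΔE = −sin λ·ΔX + cos λ·ΔY = −(0.966506)(-50.5) + (0.256644)(142.5) = 85.38 m.
1° of latitude spans 110900 m; at latitude φ, 1° of longitude spans that × cos φ = 110899.1 m, so Δλ = 85.38 / 110899.1 × 3600 = 2.772″.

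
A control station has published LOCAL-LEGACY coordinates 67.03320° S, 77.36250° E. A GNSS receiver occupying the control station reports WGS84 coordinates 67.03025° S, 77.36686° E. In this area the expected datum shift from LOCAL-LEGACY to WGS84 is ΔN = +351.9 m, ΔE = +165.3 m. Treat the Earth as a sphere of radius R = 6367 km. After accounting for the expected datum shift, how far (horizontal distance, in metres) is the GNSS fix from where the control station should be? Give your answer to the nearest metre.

34 m

Observed coordinate differences: Δφ = +0.00295°, Δλ = +0.00436°.
Converting to metres (1° lat = 111125 m, cos φ = 0.390198): observed ΔN = 327.8 m, observed ΔE = 189.1 m.
Subtracting the expected shift leaves a residual of 327.8 − (351.9) = -24.1 m north and 189.1 − (165.3) = 23.8 m east.
Residual distance = √((-24.1)² + 23.8²) = 33.8 m.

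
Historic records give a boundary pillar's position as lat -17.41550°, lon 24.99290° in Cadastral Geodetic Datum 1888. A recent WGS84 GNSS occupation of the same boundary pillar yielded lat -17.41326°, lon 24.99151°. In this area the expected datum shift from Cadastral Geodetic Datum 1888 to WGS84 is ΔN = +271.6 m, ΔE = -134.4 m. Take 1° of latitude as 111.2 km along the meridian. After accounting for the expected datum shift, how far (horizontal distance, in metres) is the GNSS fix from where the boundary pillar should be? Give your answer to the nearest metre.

26 m

Observed coordinate differences: Δφ = +0.00224°, Δλ = -0.00139°.
Converting to metres (1° lat = 111200 m, cos φ = 0.954159): observed ΔN = 249.1 m, observed ΔE = -147.5 m.
Subtracting the expected shift leaves a residual of 249.1 − (271.6) = -22.5 m north and -147.5 − (-134.4) = -13.1 m east.
Residual distance = √((-22.5)² + (-13.1)²) = 26.0 m.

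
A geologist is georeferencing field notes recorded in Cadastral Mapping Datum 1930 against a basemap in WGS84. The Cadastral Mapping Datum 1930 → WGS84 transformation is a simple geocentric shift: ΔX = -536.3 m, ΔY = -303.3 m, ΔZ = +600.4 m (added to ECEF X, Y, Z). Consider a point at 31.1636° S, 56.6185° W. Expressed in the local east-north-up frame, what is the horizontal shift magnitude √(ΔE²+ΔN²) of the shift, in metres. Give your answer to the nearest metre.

787 m

The local east axis at (φ, λ) is (−sin λ, cos λ, 0), so ΔE = −sin(-56.6185°)·(-536.3) + cos(-56.6185°)·(-303.3) = -614.70 m.
The local north axis is (−sin φ cos λ, −sin φ sin λ, cos φ), giving ΔN = -152.698 + 131.060 + 513.758 = 492.12 m.
Horizontal magnitude = √(ΔE² + ΔN²) = √((-614.70)² + 492.12²) = 787.43 m.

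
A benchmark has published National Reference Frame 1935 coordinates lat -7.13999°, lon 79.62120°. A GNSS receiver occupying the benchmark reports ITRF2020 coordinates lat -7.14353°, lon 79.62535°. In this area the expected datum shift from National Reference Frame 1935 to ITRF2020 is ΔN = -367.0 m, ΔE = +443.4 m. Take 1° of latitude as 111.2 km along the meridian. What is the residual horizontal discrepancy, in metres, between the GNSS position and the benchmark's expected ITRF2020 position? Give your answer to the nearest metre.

30 m

Observed coordinate differences: Δφ = -0.00354°, Δλ = +0.00415°.
Converting to metres (1° lat = 111200 m, cos φ = 0.992245): observed ΔN = -393.6 m, observed ΔE = 457.9 m.
Subtracting the expected shift leaves a residual of -393.6 − (-367.0) = -26.6 m north and 457.9 − (443.4) = 14.5 m east.
Residual distance = √((-26.6)² + 14.5²) = 30.3 m.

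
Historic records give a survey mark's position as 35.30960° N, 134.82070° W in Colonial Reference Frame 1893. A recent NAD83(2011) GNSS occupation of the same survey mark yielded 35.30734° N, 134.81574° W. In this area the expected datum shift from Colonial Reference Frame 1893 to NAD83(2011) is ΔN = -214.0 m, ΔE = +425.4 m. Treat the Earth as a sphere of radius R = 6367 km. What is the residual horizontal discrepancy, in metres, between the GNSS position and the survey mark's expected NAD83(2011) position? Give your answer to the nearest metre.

Observed coordinate differences: Δφ = -0.00226°, Δλ = +0.00496°.
Converting to metres (1° lat = 111125 m, cos φ = 0.816041): observed ΔN = -251.1 m, observed ΔE = 449.8 m.
Subtracting the expected shift leaves a residual of -251.1 − (-214.0) = -37.1 m north and 449.8 − (425.4) = 24.4 m east.
Residual distance = √((-37.1)² + 24.4²) = 44.4 m.

44 m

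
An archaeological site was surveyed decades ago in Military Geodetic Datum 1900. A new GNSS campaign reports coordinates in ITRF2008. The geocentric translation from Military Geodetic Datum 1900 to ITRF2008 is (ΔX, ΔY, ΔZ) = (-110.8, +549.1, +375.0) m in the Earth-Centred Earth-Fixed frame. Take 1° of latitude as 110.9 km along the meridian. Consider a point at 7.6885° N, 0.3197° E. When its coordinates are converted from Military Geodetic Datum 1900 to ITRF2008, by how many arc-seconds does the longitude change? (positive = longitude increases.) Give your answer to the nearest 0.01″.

sin φ = 0.133787, cos φ = 0.991010, sin λ = 0.005580, cos λ = 0.999984.
East component: ΔE = −sin λ·ΔX + cos λ·ΔY = −(0.005580)(-110.8) + (0.999984)(549.1) = 549.71 m.
1° of latitude spans 110900 m; at latitude φ, 1° of longitude spans that × cos φ = 109903.0 m, so Δλ = 549.71 / 109903.0 × 3600 = 18.006″.

Δλ = 18.01″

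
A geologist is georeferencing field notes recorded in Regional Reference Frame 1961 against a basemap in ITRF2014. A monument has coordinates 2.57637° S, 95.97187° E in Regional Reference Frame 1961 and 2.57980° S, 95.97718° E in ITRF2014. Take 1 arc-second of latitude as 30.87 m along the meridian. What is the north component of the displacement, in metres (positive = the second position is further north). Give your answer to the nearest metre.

ΔN = -381 m

Δφ = -2.57980° − -2.57637° = -0.00343°; Δλ = 95.97718° − 95.97187° = +0.00531°.
1° of latitude = 3600 × 30.87 = 111132 m.
ΔN = Δφ × 111132 = -381.2 m; ΔE = Δλ × 111132 × cos(-2.57637°) = +0.00531 × 111132 × 0.998989 = 589.5 m.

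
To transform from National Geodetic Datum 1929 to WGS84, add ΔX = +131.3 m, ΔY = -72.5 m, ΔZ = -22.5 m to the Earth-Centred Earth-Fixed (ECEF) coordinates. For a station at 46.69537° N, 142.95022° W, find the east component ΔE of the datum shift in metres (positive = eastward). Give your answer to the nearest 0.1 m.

At φ = 46.69537°, λ = -142.95022°: sin φ = 0.727717, cos φ = 0.685877, sin λ = -0.602509, cos λ = -0.798112.
ΔE = −sin λ·ΔX + cos λ·ΔY = −(-0.602509)·(131.3) + (-0.798112)·(-72.5) = 136.97 m.

ΔE = 137.0 m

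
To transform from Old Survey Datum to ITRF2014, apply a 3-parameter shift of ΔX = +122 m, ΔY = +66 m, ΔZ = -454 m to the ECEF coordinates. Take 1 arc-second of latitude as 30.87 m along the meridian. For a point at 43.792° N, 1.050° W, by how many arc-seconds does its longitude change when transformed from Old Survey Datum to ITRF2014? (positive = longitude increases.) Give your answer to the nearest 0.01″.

Δλ = 3.06″

sin φ = 0.692042, cos φ = 0.721857, sin λ = -0.018325, cos λ = 0.999832.
East component: ΔE = −sin λ·ΔX + cos λ·ΔY = −(-0.018325)(122) + (0.999832)(66) = 68.22 m.
1° of latitude spans 3600 × 30.87 = 111132 m; at latitude φ, 1° of longitude spans that × cos φ = 80221.4 m, so Δλ = 68.22 / 80221.4 × 3600 = 3.062″.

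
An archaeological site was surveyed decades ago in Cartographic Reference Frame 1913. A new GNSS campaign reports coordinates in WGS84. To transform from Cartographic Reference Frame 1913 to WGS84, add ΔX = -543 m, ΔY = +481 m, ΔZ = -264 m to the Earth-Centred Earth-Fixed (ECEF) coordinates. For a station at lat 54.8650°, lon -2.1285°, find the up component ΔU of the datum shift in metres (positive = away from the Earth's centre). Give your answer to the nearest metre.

At φ = 54.8650°, λ = -2.1285°: sin φ = 0.817798, cos φ = 0.575505, sin λ = -0.037141, cos λ = 0.999310.
ΔU = cos φ cos λ·ΔX + cos φ sin λ·ΔY + sin φ·ΔZ = (0.575505)(0.999310)(-543) + (0.575505)(-0.037141)(481) + (0.817798)(-264) = -538.46 m.

ΔU = -538 m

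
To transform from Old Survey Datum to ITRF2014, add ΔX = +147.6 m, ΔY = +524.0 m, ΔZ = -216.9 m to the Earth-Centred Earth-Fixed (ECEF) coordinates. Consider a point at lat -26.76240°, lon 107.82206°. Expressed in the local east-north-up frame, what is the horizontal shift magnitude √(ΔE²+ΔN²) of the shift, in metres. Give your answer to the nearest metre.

301 m

At φ = -26.76240°, λ = 107.82206°: sin φ = -0.450292, cos φ = 0.892882, sin λ = 0.952012, cos λ = -0.306062.
ΔE = −sin λ·ΔX + cos λ·ΔY = −(0.952012)·(147.6) + (-0.306062)·(524.0) = -300.89 m.
ΔN = −sin φ cos λ·ΔX − sin φ sin λ·ΔY + cos φ·ΔZ = −(-0.450292)(-0.306062)(147.6) − (-0.450292)(0.952012)(524.0) + (0.892882)(-216.9) = 10.62 m.
Horizontal magnitude = √(ΔE² + ΔN²) = √((-300.89)² + 10.62²) = 301.08 m.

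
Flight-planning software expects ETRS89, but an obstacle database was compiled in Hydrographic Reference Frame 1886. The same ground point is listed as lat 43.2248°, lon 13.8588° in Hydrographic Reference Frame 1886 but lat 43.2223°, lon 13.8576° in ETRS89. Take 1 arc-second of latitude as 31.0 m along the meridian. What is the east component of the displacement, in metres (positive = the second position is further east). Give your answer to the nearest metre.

Δφ = 43.2223° − 43.2248° = -0.0025°; Δλ = 13.8576° − 13.8588° = -0.0012°.
1° of latitude = 3600 × 31.00 = 111600 m.
ΔN = Δφ × 111600 = -279.0 m; ΔE = Δλ × 111600 × cos(43.2248°) = -0.0012 × 111600 × 0.728672 = -97.6 m.

ΔE = -98 m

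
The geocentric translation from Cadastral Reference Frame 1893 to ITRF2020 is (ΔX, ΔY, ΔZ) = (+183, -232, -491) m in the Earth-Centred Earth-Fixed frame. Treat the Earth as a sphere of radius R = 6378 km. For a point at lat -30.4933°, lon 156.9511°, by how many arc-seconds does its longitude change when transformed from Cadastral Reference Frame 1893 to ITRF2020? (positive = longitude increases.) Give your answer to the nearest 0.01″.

sin φ = -0.507438, cos φ = 0.861689, sin λ = 0.391517, cos λ = -0.920171.
East component: ΔE = −sin λ·ΔX + cos λ·ΔY = −(0.391517)(183) + (-0.920171)(-232) = 141.83 m.
1° of latitude spans πR/180 = 111317 m; at latitude φ, 1° of longitude spans that × cos φ = 95920.7 m, so Δλ = 141.83 / 95920.7 × 3600 = 5.323″.

Δλ = 5.32″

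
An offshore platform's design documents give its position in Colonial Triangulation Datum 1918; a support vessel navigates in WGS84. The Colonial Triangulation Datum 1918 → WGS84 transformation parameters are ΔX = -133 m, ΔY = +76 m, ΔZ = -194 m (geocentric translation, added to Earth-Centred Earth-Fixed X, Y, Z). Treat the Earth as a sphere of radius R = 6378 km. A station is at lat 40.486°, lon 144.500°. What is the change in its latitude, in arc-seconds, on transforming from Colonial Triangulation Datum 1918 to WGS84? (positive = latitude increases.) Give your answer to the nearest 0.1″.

Δφ = -8.0″

sin φ = 0.649262, cos φ = 0.760565, sin λ = 0.580703, cos λ = -0.814116.
North component: ΔN = −sin φ cos λ·ΔX − sin φ sin λ·ΔY + cos φ·ΔZ = −(0.649262)(-0.814116)(-133) − (0.649262)(0.580703)(76) + (0.760565)(-194) = -246.50 m.
1° of latitude spans πR/180 = 111317 m, so Δφ = -246.50 / 111317 × 3600 = -7.972″.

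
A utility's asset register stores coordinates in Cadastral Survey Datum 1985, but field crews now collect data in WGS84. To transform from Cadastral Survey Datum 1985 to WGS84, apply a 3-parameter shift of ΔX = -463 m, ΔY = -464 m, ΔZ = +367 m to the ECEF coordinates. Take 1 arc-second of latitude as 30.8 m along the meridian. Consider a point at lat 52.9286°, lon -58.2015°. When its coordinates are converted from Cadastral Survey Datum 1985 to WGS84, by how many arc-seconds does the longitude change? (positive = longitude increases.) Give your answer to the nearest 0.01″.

Δλ = -34.36″

sin φ = 0.797885, cos φ = 0.602810, sin λ = -0.849906, cos λ = 0.526934.
East component: ΔE = −sin λ·ΔX + cos λ·ΔY = −(-0.849906)(-463) + (0.526934)(-464) = -638.00 m.
1° of latitude spans 3600 × 30.80 = 110880 m; at latitude φ, 1° of longitude spans that × cos φ = 66839.5 m, so Δλ = -638.00 / 66839.5 × 3600 = -34.363″.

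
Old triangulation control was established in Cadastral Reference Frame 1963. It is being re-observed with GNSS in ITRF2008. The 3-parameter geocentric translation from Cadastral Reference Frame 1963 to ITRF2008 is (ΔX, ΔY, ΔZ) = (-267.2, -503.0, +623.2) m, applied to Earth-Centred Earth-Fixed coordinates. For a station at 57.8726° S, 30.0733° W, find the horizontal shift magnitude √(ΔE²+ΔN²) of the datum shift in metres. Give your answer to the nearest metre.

668 m

At φ = -57.8726°, λ = -30.0733°: sin φ = -0.846868, cos φ = 0.531804, sin λ = -0.501108, cos λ = 0.865385.
ΔE = −sin λ·ΔX + cos λ·ΔY = −(-0.501108)·(-267.2) + (0.865385)·(-503.0) = -569.18 m.
ΔN = −sin φ cos λ·ΔX − sin φ sin λ·ΔY + cos φ·ΔZ = −(-0.846868)(0.865385)(-267.2) − (-0.846868)(-0.501108)(-503.0) + (0.531804)(623.2) = 349.06 m.
Horizontal magnitude = √(ΔE² + ΔN²) = √((-569.18)² + 349.06²) = 667.69 m.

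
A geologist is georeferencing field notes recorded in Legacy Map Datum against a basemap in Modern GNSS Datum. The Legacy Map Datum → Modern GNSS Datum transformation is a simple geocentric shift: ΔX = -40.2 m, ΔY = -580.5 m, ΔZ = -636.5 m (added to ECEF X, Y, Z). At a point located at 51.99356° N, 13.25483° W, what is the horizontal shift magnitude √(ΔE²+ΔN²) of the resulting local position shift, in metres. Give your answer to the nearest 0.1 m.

739.5 m

The local east axis at (φ, λ) is (−sin λ, cos λ, 0), so ΔE = −sin(-13.25483°)·(-40.2) + cos(-13.25483°)·(-580.5) = -574.25 m.
The local north axis is (−sin φ cos λ, −sin φ sin λ, cos φ), giving ΔN = 30.831 − 104.874 − 391.925 = -465.97 m.
Horizontal magnitude = √(ΔE² + ΔN²) = √((-574.25)² + (-465.97)²) = 739.52 m.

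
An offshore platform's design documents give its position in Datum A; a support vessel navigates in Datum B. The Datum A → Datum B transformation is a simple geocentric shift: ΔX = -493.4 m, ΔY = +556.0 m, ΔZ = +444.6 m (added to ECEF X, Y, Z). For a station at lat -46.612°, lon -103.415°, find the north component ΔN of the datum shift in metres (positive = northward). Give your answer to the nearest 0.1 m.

At φ = -46.612°, λ = -103.415°: sin φ = -0.726719, cos φ = 0.686935, sin λ = -0.972715, cos λ = -0.232003.
ΔN = −sin φ cos λ·ΔX − sin φ sin λ·ΔY + cos φ·ΔZ = −(-0.726719)(-0.232003)(-493.4) − (-0.726719)(-0.972715)(556.0) + (0.686935)(444.6) = -4.43 m.

ΔN = -4.4 m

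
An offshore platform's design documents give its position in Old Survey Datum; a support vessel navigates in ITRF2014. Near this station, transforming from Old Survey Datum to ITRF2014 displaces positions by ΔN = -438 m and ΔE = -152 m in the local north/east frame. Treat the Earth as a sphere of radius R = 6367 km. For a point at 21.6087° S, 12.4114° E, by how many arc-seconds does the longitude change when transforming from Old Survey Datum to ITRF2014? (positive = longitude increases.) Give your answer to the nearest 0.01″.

At latitude -21.6087°, cos φ = 0.929721.
One radian of longitude at latitude φ spans R cos φ, so Δλ = ΔE / (R cos φ) = -152.0 / (6367000 × 0.929721) = -2.5678e-05 rad = -5.296″.

Δλ = -5.30″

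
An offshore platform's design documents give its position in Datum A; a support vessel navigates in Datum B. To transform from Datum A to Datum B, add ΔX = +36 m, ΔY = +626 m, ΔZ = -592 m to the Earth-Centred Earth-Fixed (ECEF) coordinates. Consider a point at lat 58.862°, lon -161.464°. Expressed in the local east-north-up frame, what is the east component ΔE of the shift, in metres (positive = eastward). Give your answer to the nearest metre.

The local east axis at (φ, λ) is (−sin λ, cos λ, 0), so ΔE = −sin(-161.464°)·36 + cos(-161.464°)·626 = -582.08 m.

ΔE = -582 m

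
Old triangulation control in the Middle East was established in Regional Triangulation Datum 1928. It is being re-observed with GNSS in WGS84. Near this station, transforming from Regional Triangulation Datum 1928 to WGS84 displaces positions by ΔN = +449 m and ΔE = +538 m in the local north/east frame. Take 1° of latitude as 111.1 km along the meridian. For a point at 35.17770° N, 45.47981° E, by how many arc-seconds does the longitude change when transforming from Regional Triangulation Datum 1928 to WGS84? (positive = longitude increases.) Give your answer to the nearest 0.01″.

At latitude 35.17770°, cos φ = 0.817369.
1° of longitude at this latitude = 111.1 × cos φ = 90.81 km, so Δλ = 538.0 / 90809.7 = 0.0059245° = 21.328″.

Δλ = 21.33″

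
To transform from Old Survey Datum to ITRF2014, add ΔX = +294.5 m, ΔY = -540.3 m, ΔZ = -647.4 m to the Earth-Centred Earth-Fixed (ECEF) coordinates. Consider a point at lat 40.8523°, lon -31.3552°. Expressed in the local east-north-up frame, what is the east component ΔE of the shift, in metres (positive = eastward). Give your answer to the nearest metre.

At φ = 40.8523°, λ = -31.3552°: sin φ = 0.654111, cos φ = 0.756398, sin λ = -0.520342, cos λ = 0.853958.
ΔE = −sin λ·ΔX + cos λ·ΔY = −(-0.520342)·(294.5) + (0.853958)·(-540.3) = -308.15 m.

ΔE = -308 m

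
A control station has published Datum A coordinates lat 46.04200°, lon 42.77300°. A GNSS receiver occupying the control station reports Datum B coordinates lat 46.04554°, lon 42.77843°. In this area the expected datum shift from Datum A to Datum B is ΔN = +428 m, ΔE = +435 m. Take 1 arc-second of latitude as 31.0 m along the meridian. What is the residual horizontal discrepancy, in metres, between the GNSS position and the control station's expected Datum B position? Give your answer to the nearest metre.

Observed coordinate differences: Δφ = +0.00354°, Δλ = +0.00543°.
Converting to metres (1° lat = 111600 m, cos φ = 0.694131): observed ΔN = 395.1 m, observed ΔE = 420.6 m.
Subtracting the expected shift leaves a residual of 395.1 − (428) = -32.9 m north and 420.6 − (435) = -14.4 m east.
Residual distance = √((-32.9)² + (-14.4)²) = 35.9 m.

36 m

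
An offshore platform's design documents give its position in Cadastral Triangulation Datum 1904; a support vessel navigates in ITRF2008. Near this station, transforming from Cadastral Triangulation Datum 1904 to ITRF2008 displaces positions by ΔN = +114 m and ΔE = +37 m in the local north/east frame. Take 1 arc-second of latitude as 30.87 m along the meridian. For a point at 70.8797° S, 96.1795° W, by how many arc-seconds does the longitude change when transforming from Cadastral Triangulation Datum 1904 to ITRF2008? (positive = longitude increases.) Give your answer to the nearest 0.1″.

Δλ = 3.7″

At latitude -70.8797°, cos φ = 0.327553.
1″ of longitude at this latitude = 30.87 × cos φ = 10.1116 m, so Δλ = 37.0 / 10.1116 = 3.659″.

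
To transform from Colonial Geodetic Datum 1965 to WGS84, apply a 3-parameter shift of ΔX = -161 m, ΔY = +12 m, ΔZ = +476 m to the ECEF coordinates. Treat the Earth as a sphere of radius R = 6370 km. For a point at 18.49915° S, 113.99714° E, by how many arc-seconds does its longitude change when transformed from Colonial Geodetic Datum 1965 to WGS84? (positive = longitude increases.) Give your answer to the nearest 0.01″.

Δλ = 4.86″

sin φ = -0.317291, cos φ = 0.948328, sin λ = 0.913566, cos λ = -0.406691.
East component: ΔE = −sin λ·ΔX + cos λ·ΔY = −(0.913566)(-161) + (-0.406691)(12) = 142.20 m.
1° of latitude spans πR/180 = 111177 m; at latitude φ, 1° of longitude spans that × cos φ = 105432.8 m, so Δλ = 142.20 / 105432.8 × 3600 = 4.856″.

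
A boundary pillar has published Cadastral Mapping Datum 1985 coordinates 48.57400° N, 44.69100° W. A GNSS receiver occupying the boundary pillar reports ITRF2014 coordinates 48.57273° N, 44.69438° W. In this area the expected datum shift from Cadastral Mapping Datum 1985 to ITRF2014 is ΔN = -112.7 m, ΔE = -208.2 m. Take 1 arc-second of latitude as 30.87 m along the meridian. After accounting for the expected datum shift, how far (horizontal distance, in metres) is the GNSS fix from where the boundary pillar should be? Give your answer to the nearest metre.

49 m

Observed coordinate differences: Δφ = -0.00127°, Δλ = -0.00338°.
Converting to metres (1° lat = 111132 m, cos φ = 0.661652): observed ΔN = -141.1 m, observed ΔE = -248.5 m.
Subtracting the expected shift leaves a residual of -141.1 − (-112.7) = -28.4 m north and -248.5 − (-208.2) = -40.3 m east.
Residual distance = √((-28.4)² + (-40.3)²) = 49.4 m.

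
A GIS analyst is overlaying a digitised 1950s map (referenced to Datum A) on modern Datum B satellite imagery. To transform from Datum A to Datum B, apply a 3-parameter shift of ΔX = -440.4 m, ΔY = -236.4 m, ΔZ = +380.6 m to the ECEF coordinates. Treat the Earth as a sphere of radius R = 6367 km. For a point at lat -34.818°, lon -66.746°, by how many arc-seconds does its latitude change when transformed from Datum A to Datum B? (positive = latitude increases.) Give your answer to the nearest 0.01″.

sin φ = -0.570972, cos φ = 0.820970, sin λ = -0.918764, cos λ = 0.394808.
North component: ΔN = −sin φ cos λ·ΔX − sin φ sin λ·ΔY + cos φ·ΔZ = −(-0.570972)(0.394808)(-440.4) − (-0.570972)(-0.918764)(-236.4) + (0.820970)(380.6) = 337.20 m.
1° of latitude spans πR/180 = 111125 m, so Δφ = 337.20 / 111125 × 3600 = 10.924″.

Δφ = 10.92″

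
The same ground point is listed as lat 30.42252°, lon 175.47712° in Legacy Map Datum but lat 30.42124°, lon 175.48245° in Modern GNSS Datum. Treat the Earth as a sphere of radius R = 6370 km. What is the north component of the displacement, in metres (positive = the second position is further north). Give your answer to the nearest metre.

Δφ = 30.42124° − 30.42252° = -0.00128°; Δλ = 175.48245° − 175.47712° = +0.00533°.
1° along a meridian = πR/180 = 111177 m.
ΔN = Δφ × 111177 = -142.3 m; ΔE = Δλ × 111177 × cos(30.42252°) = +0.00533 × 111177 × 0.862315 = 511.0 m.

ΔN = -142 m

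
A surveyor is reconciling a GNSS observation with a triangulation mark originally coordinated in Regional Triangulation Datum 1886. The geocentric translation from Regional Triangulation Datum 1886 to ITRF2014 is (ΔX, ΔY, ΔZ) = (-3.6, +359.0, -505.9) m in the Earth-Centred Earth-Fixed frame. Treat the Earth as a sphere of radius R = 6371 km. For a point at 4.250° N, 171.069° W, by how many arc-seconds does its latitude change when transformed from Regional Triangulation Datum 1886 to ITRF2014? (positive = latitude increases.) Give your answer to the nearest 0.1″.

sin φ = 0.074108, cos φ = 0.997250, sin λ = -0.155245, cos λ = -0.987876.
North component: ΔN = −sin φ cos λ·ΔX − sin φ sin λ·ΔY + cos φ·ΔZ = −(0.074108)(-0.987876)(-3.6) − (0.074108)(-0.155245)(359.0) + (0.997250)(-505.9) = -500.64 m.
1° of latitude spans πR/180 = 111195 m, so Δφ = -500.64 / 111195 × 3600 = -16.209″.

Δφ = -16.2″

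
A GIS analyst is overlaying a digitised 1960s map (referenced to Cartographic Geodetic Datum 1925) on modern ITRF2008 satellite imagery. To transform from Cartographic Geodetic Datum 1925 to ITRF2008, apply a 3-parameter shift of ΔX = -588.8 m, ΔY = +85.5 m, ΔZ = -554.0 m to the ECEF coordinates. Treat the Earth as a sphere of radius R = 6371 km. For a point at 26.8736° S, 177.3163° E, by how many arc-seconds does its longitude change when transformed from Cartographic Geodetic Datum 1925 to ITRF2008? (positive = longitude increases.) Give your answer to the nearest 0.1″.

sin φ = -0.452024, cos φ = 0.892006, sin λ = 0.046822, cos λ = -0.998903.
East component: ΔE = −sin λ·ΔX + cos λ·ΔY = −(0.046822)(-588.8) + (-0.998903)(85.5) = -57.84 m.
1° of latitude spans πR/180 = 111195 m; at latitude φ, 1° of longitude spans that × cos φ = 99186.5 m, so Δλ = -57.84 / 99186.5 × 3600 = -2.099″.

Δλ = -2.1″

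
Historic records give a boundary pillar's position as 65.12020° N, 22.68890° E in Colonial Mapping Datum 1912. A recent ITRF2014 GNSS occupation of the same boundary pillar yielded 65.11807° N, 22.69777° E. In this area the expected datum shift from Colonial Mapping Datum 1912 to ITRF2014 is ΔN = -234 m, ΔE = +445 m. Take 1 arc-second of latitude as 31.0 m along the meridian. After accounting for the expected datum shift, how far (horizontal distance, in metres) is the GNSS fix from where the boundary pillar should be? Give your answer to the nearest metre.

Observed coordinate differences: Δφ = -0.00213°, Δλ = +0.00887°.
Converting to metres (1° lat = 111600 m, cos φ = 0.420716): observed ΔN = -237.7 m, observed ΔE = 416.5 m.
Subtracting the expected shift leaves a residual of -237.7 − (-234) = -3.7 m north and 416.5 − (445) = -28.5 m east.
Residual distance = √((-3.7)² + (-28.5)²) = 28.8 m.

29 m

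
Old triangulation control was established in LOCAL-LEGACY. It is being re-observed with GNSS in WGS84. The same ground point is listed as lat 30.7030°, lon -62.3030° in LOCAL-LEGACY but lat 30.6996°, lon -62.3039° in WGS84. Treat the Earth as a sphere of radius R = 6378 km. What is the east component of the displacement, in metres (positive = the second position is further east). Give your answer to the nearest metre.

ΔE = -86 m

Δφ = 30.6996° − 30.7030° = -0.0034°; Δλ = -62.3039° − -62.3030° = -0.0009°.
1° along a meridian = πR/180 = 111317 m.
ΔN = Δφ × 111317 = -378.5 m; ΔE = Δλ × 111317 × cos(30.7030°) = -0.0009 × 111317 × 0.859826 = -86.1 m.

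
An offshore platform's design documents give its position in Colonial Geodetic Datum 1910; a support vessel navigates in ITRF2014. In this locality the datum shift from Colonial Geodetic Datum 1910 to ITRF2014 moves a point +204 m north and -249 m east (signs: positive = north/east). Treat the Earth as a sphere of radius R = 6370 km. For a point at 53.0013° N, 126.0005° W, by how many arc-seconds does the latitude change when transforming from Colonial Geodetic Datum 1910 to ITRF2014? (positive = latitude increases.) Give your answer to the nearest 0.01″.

Δφ = 6.61″

On a sphere of radius R, 1 rad of latitude = R, so Δφ = ΔN / R = 204.0 / 6370000 = 3.2025e-05 rad = 6.606″.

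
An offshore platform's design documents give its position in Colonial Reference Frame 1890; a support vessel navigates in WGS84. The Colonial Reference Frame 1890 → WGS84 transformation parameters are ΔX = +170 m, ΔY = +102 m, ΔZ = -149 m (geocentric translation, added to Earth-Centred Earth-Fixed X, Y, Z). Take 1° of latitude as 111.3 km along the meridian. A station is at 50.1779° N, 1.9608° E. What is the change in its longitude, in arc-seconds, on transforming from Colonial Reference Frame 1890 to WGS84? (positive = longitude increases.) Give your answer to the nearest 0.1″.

Δλ = 4.9″

sin φ = 0.768037, cos φ = 0.640406, sin λ = 0.034216, cos λ = 0.999414.
East component: ΔE = −sin λ·ΔX + cos λ·ΔY = −(0.034216)(170) + (0.999414)(102) = 96.12 m.
1° of latitude spans 111300 m; at latitude φ, 1° of longitude spans that × cos φ = 71277.2 m, so Δλ = 96.12 / 71277.2 × 3600 = 4.855″.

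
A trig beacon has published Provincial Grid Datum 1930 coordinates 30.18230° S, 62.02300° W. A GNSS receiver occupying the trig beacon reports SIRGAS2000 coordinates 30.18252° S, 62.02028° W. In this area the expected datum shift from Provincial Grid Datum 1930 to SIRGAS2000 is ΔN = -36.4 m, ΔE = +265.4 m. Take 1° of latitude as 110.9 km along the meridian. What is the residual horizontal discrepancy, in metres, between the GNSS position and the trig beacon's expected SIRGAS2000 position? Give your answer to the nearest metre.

13 m

Observed coordinate differences: Δφ = -0.00022°, Δλ = +0.00272°.
Converting to metres (1° lat = 110900 m, cos φ = 0.864430): observed ΔN = -24.4 m, observed ΔE = 260.8 m.
Subtracting the expected shift leaves a residual of -24.4 − (-36.4) = 12.0 m north and 260.8 − (265.4) = -4.6 m east.
Residual distance = √(12.0² + (-4.6)²) = 12.9 m.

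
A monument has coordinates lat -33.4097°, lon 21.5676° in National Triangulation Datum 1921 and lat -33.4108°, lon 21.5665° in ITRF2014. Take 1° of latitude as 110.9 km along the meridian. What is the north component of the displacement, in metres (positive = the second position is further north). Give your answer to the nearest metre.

Δφ = -33.4108° − -33.4097° = -0.0011°; Δλ = 21.5665° − 21.5676° = -0.0011°.
ΔN = Δφ × 110900 = -122.0 m; ΔE = Δλ × 110900 × cos(-33.4097°) = -0.0011 × 110900 × 0.834755 = -101.8 m.

ΔN = -122 m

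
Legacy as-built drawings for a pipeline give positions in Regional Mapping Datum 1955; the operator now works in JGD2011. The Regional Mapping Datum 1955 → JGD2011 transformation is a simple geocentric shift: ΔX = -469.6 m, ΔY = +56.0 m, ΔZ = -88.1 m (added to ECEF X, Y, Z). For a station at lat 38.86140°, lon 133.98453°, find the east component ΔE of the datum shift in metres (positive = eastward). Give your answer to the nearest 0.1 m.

At φ = 38.86140°, λ = 133.98453°: sin φ = 0.627439, cos φ = 0.778666, sin λ = 0.719527, cos λ = -0.694464.
ΔE = −sin λ·ΔX + cos λ·ΔY = −(0.719527)·(-469.6) + (-0.694464)·(56.0) = 299.00 m.

ΔE = 299.0 m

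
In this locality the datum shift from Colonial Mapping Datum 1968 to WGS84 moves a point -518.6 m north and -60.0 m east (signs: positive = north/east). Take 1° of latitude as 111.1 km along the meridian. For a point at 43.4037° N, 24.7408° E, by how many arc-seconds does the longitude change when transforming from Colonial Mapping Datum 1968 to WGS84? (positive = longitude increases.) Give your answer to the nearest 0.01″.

At latitude 43.4037°, cos φ = 0.726530.
1° of longitude at this latitude = 111.1 × cos φ = 80.72 km, so Δλ = -60.0 / 80717.5 = -0.0007433° = -2.676″.

Δλ = -2.68″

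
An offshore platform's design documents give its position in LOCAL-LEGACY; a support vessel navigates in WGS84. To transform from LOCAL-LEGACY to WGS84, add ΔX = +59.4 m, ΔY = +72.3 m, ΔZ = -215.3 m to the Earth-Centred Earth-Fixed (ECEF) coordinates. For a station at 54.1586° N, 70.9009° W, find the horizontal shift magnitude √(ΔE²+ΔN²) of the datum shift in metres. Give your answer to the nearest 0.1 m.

At φ = 54.1586°, λ = -70.9009°: sin φ = 0.810641, cos φ = 0.585544, sin λ = -0.944954, cos λ = 0.327203.
ΔE = −sin λ·ΔX + cos λ·ΔY = −(-0.944954)·(59.4) + (0.327203)·(72.3) = 79.79 m.
ΔN = −sin φ cos λ·ΔX − sin φ sin λ·ΔY + cos φ·ΔZ = −(0.810641)(0.327203)(59.4) − (0.810641)(-0.944954)(72.3) + (0.585544)(-215.3) = -86.44 m.
Horizontal magnitude = √(ΔE² + ΔN²) = √(79.79² + (-86.44)²) = 117.63 m.

117.6 m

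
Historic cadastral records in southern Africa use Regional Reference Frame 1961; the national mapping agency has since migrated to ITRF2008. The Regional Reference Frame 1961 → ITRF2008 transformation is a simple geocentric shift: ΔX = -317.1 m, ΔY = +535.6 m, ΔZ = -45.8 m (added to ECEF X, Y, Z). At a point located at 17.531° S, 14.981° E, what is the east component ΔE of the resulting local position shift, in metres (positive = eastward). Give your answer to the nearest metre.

The local east axis at (φ, λ) is (−sin λ, cos λ, 0), so ΔE = −sin(14.981°)·(-317.1) + cos(14.981°)·535.6 = 599.37 m.

ΔE = 599 m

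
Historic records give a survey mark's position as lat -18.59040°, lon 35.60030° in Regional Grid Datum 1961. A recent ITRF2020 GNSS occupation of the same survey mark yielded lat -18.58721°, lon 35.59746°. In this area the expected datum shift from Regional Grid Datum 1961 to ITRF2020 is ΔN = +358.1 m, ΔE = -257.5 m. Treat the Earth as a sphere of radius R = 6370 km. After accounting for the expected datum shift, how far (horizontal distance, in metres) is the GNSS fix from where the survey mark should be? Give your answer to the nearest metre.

Observed coordinate differences: Δφ = +0.00319°, Δλ = -0.00284°.
Converting to metres (1° lat = 111177 m, cos φ = 0.947822): observed ΔN = 354.7 m, observed ΔE = -299.3 m.
Subtracting the expected shift leaves a residual of 354.7 − (358.1) = -3.4 m north and -299.3 − (-257.5) = -41.8 m east.
Residual distance = √((-3.4)² + (-41.8)²) = 41.9 m.

42 m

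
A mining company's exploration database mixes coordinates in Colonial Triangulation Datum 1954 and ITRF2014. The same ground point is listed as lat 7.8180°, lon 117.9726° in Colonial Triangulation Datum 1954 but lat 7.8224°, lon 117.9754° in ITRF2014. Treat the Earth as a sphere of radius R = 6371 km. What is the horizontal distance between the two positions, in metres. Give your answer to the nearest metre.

Δφ = 7.8224° − 7.8180° = +0.0044°; Δλ = 117.9754° − 117.9726° = +0.0028°.
1° along a meridian = πR/180 = 111195 m.
ΔN = Δφ × 111195 = 489.3 m; ΔE = Δλ × 111195 × cos(7.8180°) = +0.0028 × 111195 × 0.990705 = 308.5 m.
Distance = √(ΔE² + ΔN²) = √(308.5² + 489.3²) = 578.4 m.

578 m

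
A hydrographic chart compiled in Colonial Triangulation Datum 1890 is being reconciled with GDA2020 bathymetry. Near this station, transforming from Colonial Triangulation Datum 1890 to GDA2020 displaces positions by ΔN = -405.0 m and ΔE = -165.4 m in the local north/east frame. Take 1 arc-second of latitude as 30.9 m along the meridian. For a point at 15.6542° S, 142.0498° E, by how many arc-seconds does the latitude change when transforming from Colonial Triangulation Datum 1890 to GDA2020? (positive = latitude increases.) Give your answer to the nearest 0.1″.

Δφ = -13.1″

1″ of latitude = 30.90 m, so Δφ = -405.0 / 30.90 = -13.107″.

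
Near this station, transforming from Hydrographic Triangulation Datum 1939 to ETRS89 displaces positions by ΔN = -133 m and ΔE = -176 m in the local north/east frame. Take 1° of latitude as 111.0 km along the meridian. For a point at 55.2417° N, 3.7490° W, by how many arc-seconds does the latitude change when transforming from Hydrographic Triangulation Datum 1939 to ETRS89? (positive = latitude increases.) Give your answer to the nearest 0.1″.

Δφ = -4.3″

1° of latitude = 111.0 km, so Δφ = -133.0 / 111000 = -0.0011982° = -4.314″.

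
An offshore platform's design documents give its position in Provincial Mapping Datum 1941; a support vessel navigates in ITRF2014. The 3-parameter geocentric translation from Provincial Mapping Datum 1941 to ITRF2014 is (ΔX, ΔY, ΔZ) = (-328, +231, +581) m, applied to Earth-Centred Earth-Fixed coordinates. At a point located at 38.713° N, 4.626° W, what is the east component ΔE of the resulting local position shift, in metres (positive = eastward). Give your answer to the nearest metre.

ΔE = 204 m

At φ = 38.713°, λ = -4.626°: sin φ = 0.625420, cos φ = 0.780289, sin λ = -0.080651, cos λ = 0.996742.
ΔE = −sin λ·ΔX + cos λ·ΔY = −(-0.080651)·(-328) + (0.996742)·(231) = 203.79 m.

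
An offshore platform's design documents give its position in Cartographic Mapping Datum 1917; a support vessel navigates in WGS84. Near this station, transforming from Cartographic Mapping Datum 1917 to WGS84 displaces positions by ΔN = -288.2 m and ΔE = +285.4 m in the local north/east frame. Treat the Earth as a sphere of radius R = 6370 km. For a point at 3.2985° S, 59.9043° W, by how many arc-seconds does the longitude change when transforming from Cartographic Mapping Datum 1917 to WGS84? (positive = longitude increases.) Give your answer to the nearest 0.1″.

Δλ = 9.3″

At latitude -3.2985°, cos φ = 0.998343.
One radian of longitude at latitude φ spans R cos φ, so Δλ = ΔE / (R cos φ) = 285.4 / (6370000 × 0.998343) = 4.4878e-05 rad = 9.257″.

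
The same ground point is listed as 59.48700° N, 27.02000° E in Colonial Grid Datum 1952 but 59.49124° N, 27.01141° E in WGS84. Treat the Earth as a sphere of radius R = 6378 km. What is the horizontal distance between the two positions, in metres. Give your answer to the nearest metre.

677 m

Δφ = 59.49124° − 59.48700° = +0.00424°; Δλ = 27.01141° − 27.02000° = -0.00859°.
1° along a meridian = πR/180 = 111317 m.
ΔN = Δφ × 111317 = 472.0 m; ΔE = Δλ × 111317 × cos(59.48700°) = -0.00859 × 111317 × 0.507734 = -485.5 m.
Distance = √(ΔE² + ΔN²) = √((-485.5)² + 472.0²) = 677.1 m.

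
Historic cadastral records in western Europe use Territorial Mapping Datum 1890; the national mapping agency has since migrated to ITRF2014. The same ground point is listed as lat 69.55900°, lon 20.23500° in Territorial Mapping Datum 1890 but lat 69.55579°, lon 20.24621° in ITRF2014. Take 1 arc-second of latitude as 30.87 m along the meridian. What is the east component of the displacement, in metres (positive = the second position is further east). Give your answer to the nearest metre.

Δφ = 69.55579° − 69.55900° = -0.00321°; Δλ = 20.24621° − 20.23500° = +0.01121°.
1° of latitude = 3600 × 30.87 = 111132 m.
ΔN = Δφ × 111132 = -356.7 m; ΔE = Δλ × 111132 × cos(69.55900°) = +0.01121 × 111132 × 0.349243 = 435.1 m.

ΔE = 435 m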